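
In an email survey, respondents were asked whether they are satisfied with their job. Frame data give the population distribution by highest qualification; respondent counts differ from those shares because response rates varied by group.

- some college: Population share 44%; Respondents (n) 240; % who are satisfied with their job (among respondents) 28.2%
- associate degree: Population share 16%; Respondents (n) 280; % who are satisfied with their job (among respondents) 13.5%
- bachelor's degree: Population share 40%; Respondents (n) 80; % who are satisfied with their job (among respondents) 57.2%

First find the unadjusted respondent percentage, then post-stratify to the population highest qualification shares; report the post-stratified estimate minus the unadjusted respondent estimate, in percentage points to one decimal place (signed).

+12.2 percentage points

Unadjusted (pooled respondent) estimate weights by respondent counts:
  (240/600)×28.2 + (280/600)×13.5 + (80/600)×57.2 = 25.2067%
Post-stratifying to population shares instead:
  0.44×28.2 + 0.16×13.5 + 0.4×57.2 = 37.448%
Difference = 37.448 − 25.2067 = 12.2413 pp.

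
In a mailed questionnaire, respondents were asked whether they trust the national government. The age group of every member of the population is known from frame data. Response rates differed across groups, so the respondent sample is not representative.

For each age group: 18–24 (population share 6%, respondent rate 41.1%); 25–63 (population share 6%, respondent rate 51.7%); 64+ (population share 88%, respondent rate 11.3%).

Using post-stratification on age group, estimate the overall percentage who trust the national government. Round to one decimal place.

Each cell contributes population-share × respondent value:
  18–24: 0.06 × 41.1 = 2.466
  25–63: 0.06 × 51.7 = 3.102
  64+: 0.88 × 11.3 = 9.944
Post-stratified estimate = 15.512 → 15.5%.

15.5%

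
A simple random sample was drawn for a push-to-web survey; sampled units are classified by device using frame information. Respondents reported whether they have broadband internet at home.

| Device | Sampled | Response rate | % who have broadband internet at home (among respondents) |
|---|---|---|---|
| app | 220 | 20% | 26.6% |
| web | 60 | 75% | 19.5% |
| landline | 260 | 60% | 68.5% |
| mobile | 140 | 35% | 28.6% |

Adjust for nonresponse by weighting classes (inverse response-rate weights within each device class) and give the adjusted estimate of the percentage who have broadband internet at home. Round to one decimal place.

With weight = n_sampled/n_responded per class, the weighted class total is n_sampled:
  app: 220 × 26.6 = 5852
  web: 60 × 19.5 = 1170
  landline: 260 × 68.5 = 17,810
  mobile: 140 × 28.6 = 4004
Adjusted estimate = 28,836 / 680 = 42.4059 → 42.4%.

42.4%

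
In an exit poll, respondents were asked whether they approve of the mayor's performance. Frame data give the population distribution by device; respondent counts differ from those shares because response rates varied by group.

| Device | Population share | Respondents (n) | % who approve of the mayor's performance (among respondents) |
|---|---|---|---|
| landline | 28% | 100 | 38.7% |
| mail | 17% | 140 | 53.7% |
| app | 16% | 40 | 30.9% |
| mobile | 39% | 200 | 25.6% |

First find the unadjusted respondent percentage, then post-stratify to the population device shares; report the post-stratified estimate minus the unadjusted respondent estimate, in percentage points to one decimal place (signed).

Without adjustment, the pooled respondent share is:
  (100/480)×38.7 + (140/480)×53.7 + (40/480)×30.9 + (200/480)×25.6 = 36.9667%
Post-stratifying to population shares instead:
  0.28×38.7 + 0.17×53.7 + 0.16×30.9 + 0.39×25.6 = 34.893%
Difference = 34.893 − 36.9667 = -2.0737 pp.

-2.1 percentage points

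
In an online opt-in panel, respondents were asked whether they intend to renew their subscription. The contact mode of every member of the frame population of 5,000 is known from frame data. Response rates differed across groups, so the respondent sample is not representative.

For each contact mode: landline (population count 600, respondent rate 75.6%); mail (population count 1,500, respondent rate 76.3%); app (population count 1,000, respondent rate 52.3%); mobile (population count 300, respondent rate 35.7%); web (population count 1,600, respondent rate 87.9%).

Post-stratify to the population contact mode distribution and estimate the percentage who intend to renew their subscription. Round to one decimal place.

72.7%

Post-stratification weights by population share, not respondent share:
  landline: (600/5,000) × 75.6 = 9.072
  mail: (1,500/5,000) × 76.3 = 22.89
  app: (1,000/5,000) × 52.3 = 10.46
  mobile: (300/5,000) × 35.7 = 2.142
  web: (1,600/5,000) × 87.9 = 28.128
Post-stratified estimate = 72.692 → 72.7%.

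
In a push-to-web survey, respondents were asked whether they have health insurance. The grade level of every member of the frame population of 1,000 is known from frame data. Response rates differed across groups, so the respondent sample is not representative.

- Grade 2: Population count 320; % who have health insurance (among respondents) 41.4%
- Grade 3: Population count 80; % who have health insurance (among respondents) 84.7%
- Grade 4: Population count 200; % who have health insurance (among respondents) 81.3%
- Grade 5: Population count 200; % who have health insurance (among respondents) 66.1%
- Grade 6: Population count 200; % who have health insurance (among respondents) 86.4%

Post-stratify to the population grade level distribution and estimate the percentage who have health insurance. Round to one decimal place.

66.8%

Post-stratification weights by population share, not respondent share:
  Grade 2: (320/1,000) × 41.4 = 13.248
  Grade 3: (80/1,000) × 84.7 = 6.776
  Grade 4: (200/1,000) × 81.3 = 16.26
  Grade 5: (200/1,000) × 66.1 = 13.22
  Grade 6: (200/1,000) × 86.4 = 17.28
Post-stratified estimate = 66.784 → 66.8%.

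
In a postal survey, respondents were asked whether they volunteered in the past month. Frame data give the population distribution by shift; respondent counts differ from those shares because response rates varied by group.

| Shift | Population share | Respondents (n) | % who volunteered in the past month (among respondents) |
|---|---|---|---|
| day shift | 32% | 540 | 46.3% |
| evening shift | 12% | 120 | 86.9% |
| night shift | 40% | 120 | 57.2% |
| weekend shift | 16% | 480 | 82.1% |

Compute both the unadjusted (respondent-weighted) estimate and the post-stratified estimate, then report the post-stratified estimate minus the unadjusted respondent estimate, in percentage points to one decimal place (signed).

-3.6 percentage points

Unadjusted (pooled respondent) estimate weights by respondent counts:
  (540/1260)×46.3 + (120/1260)×86.9 + (120/1260)×57.2 + (480/1260)×82.1 = 64.8429%
Reweighting by population shift shares:
  0.32×46.3 + 0.12×86.9 + 0.4×57.2 + 0.16×82.1 = 61.26%
Difference = 61.26 − 64.8429 = -3.5829 pp.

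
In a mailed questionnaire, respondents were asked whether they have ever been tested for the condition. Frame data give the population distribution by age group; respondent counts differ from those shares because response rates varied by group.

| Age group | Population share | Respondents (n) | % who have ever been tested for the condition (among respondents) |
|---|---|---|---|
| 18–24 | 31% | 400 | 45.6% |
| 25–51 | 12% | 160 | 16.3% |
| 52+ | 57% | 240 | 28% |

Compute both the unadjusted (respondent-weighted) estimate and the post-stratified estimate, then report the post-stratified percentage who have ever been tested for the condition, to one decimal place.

Without adjustment, the pooled respondent share is:
  (400/800)×45.6 + (160/800)×16.3 + (240/800)×28 = 34.46%
Post-stratified estimate weights by population shares:
  0.31×45.6 + 0.12×16.3 + 0.57×28 = 32.052%

32.1%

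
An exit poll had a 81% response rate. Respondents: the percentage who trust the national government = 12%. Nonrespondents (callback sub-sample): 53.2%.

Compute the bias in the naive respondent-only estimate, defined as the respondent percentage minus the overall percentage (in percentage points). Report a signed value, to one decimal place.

-7.8 percentage points

Nonresponse fraction = 1 − 0.81 = 0.19.
Bias = (nonresponse fraction) × (respondent percentage − nonrespondent percentage)
     = 0.19 × (12 − 53.2) = 0.19 × -41.2 = -7.828.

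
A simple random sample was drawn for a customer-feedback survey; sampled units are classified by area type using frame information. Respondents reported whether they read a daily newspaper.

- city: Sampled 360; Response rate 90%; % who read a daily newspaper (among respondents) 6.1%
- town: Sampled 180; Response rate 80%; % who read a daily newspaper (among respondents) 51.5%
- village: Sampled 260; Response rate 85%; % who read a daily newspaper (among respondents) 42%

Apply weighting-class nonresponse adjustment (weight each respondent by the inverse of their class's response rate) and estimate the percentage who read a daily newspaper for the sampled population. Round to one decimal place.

28.0%

With weight = n_sampled/n_responded per class, the weighted class total is n_sampled:
  city: 360 × 6.1 = 2196
  town: 180 × 51.5 = 9270
  village: 260 × 42 = 10,920
Adjusted estimate = 22,386 / 800 = 27.9825 → 28.0%.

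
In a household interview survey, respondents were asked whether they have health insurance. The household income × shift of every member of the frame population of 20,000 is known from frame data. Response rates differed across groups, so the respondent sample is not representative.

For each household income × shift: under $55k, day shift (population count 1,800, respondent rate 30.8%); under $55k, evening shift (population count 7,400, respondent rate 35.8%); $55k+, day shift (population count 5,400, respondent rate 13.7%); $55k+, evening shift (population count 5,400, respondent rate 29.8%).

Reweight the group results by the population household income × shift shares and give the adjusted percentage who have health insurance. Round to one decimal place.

27.8%

Post-stratification weights by population share, not respondent share:
  under $55k, day shift: (1,800/20,000) × 30.8 = 2.772
  under $55k, evening shift: (7,400/20,000) × 35.8 = 13.246
  $55k+, day shift: (5,400/20,000) × 13.7 = 3.699
  $55k+, evening shift: (5,400/20,000) × 29.8 = 8.046
Post-stratified estimate = 27.763 → 27.8%.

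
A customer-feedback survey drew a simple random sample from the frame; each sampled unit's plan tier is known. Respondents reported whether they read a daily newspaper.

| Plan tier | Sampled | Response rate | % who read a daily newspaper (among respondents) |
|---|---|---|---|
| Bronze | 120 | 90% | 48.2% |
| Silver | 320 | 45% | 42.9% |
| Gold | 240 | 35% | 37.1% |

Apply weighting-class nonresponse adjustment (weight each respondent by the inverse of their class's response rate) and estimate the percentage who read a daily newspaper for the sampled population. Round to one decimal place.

Each respondent's weight = sampled/responded in their class; summing within a class gives n_sampled, so:
  Bronze: 120 × 48.2 = 5784
  Silver: 320 × 42.9 = 13,728
  Gold: 240 × 37.1 = 8904
Adjusted estimate = 28,416 / 680 = 41.7882 → 41.8%.

41.8%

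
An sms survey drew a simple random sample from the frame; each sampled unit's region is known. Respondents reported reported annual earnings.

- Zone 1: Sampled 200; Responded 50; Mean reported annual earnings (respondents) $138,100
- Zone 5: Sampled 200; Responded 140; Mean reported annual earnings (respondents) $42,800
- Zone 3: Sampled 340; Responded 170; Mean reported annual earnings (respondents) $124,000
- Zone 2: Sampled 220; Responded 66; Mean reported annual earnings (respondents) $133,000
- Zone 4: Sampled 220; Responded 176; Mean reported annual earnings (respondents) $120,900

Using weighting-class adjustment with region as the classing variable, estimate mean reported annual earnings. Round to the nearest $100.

Class response rates: Zone 1 50/200 = 25%, Zone 5 140/200 = 70%, Zone 3 170/340 = 50%, Zone 2 66/220 = 30%, Zone 4 176/220 = 80%.
With weight = n_sampled/n_responded per class, the weighted class total is n_sampled:
  Zone 1: 200 × 138,100 = 27,620,000
  Zone 5: 200 × 42,800 = 8,560,000
  Zone 3: 340 × 124,000 = 42,160,000
  Zone 2: 220 × 133,000 = 29,260,000
  Zone 4: 220 × 120,900 = 26,598,000
Adjusted estimate = 134,198,000 / 1,180 = 113727 → $113,700.

$113,700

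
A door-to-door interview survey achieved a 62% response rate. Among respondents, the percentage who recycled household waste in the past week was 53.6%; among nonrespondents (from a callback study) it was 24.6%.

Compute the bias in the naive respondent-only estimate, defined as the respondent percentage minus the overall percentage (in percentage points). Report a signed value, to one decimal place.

Nonresponse fraction = 1 − 0.62 = 0.38.
Bias = (nonresponse fraction) × (respondent percentage − nonrespondent percentage)
     = 0.38 × (53.6 − 24.6) = 0.38 × 29 = 11.02.

+11.0 percentage points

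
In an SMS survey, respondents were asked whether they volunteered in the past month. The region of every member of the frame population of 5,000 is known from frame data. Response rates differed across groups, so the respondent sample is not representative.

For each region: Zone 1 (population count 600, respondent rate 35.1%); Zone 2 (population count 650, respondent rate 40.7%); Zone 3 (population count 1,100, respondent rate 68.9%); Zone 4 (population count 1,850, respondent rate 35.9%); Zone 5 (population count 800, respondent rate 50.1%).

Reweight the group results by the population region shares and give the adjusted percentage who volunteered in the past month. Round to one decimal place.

46.0%

Weight each group's respondent value by its population share:
  Zone 1: (600/5,000) × 35.1 = 4.212
  Zone 2: (650/5,000) × 40.7 = 5.291
  Zone 3: (1,100/5,000) × 68.9 = 15.158
  Zone 4: (1,850/5,000) × 35.9 = 13.283
  Zone 5: (800/5,000) × 50.1 = 8.016
Post-stratified estimate = 45.96 → 46.0%.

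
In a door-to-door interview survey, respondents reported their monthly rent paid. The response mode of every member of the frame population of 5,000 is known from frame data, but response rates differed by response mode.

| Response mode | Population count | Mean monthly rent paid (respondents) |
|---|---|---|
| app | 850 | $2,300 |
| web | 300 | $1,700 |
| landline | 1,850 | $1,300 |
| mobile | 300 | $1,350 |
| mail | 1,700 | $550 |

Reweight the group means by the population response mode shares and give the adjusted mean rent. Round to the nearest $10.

Each cell contributes population-share × respondent value:
  app: (850/5,000) × 2300 = 391
  web: (300/5,000) × 1700 = 102
  landline: (1,850/5,000) × 1300 = 481
  mobile: (300/5,000) × 1350 = 81
  mail: (1,700/5,000) × 550 = 187
Post-stratified estimate = 1242 → $1,240.

$1,240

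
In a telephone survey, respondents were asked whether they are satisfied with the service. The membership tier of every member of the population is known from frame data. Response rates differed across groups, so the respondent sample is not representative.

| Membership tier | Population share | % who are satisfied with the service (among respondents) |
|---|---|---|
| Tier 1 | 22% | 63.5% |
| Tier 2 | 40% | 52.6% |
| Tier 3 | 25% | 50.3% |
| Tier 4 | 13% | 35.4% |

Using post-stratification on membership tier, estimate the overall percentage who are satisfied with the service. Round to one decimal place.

Weight each group's respondent value by its population share:
  Tier 1: 0.22 × 63.5 = 13.97
  Tier 2: 0.4 × 52.6 = 21.04
  Tier 3: 0.25 × 50.3 = 12.575
  Tier 4: 0.13 × 35.4 = 4.602
Post-stratified estimate = 52.187 → 52.2%.

52.2%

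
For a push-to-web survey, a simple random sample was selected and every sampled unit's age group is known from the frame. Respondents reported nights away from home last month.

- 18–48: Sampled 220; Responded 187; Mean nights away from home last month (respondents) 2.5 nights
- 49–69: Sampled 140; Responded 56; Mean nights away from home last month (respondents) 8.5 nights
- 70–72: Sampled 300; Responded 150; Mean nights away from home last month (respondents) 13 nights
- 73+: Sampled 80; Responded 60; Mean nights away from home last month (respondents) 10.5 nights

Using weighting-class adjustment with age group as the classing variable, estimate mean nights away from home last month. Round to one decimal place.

Class response rates: 18–48 187/220 = 85%, 49–69 56/140 = 40%, 70–72 150/300 = 50%, 73+ 60/80 = 75%.
Each respondent's weight = sampled/responded in their class; summing within a class gives n_sampled, so:
  18–48: 220 × 2.5 = 550
  49–69: 140 × 8.5 = 1190
  70–72: 300 × 13 = 3900
  73+: 80 × 10.5 = 840
Adjusted estimate = 6480 / 740 = 8.75676 → 8.8.

8.8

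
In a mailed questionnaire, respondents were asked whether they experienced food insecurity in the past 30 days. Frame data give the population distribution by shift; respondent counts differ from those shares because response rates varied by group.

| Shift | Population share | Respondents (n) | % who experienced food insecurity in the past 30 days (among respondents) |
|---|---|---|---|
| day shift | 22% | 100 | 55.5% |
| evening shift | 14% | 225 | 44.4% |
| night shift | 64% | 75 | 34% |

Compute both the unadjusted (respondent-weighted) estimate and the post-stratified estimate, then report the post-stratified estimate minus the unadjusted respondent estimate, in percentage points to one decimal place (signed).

-5.0 percentage points

Naive respondent-only estimate (weights = respondent counts):
  (100/400)×55.5 + (225/400)×44.4 + (75/400)×34 = 45.225%
Post-stratified estimate weights by population shares:
  0.22×55.5 + 0.14×44.4 + 0.64×34 = 40.186%
Difference = 40.186 − 45.225 = -5.039 pp.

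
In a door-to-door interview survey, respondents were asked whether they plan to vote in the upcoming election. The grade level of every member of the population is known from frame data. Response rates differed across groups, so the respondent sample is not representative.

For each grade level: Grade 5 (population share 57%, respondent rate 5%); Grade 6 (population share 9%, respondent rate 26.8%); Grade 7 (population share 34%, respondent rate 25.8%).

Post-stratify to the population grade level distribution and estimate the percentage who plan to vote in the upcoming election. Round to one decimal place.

Reweight to the known grade level distribution:
  Grade 5: 0.57 × 5 = 2.85
  Grade 6: 0.09 × 26.8 = 2.412
  Grade 7: 0.34 × 25.8 = 8.772
Post-stratified estimate = 14.034 → 14.0%.

14.0%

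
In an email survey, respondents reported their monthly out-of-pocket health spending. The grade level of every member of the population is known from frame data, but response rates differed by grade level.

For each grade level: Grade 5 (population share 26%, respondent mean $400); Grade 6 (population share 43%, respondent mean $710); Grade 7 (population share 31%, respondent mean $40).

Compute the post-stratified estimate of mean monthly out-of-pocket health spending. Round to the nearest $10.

$420

Weight each group's respondent value by its population share:
  Grade 5: 0.26 × 400 = 104
  Grade 6: 0.43 × 710 = 305.3
  Grade 7: 0.31 × 40 = 12.4
Post-stratified estimate = 421.7 → $420.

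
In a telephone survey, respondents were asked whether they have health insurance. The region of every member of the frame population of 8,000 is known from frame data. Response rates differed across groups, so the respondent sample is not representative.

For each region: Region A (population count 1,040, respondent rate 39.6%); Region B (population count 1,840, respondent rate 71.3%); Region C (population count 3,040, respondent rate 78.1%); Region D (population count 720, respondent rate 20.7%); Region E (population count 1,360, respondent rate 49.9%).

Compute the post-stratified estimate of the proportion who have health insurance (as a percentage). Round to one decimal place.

61.6%

Post-stratification weights by population share, not respondent share:
  Region A: (1,040/8,000) × 39.6 = 5.148
  Region B: (1,840/8,000) × 71.3 = 16.399
  Region C: (3,040/8,000) × 78.1 = 29.678
  Region D: (720/8,000) × 20.7 = 1.863
  Region E: (1,360/8,000) × 49.9 = 8.483
Post-stratified estimate = 61.571 → 61.6%.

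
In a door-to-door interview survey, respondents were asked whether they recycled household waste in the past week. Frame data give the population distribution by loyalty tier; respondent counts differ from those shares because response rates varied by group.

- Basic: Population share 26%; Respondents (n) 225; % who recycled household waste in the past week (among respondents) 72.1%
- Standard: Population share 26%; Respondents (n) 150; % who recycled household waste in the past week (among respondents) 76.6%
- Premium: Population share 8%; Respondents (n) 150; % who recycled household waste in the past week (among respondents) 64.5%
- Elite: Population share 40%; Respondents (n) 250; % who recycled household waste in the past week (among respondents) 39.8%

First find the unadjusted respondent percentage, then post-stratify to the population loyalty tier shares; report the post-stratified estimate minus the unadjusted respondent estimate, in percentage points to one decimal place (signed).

Naive respondent-only estimate (weights = respondent counts):
  (225/775)×72.1 + (150/775)×76.6 + (150/775)×64.5 + (250/775)×39.8 = 61.0806%
Reweighting by population loyalty tier shares:
  0.26×72.1 + 0.26×76.6 + 0.08×64.5 + 0.4×39.8 = 59.742%
Difference = 59.742 − 61.0806 = -1.3386 pp.

-1.3 percentage points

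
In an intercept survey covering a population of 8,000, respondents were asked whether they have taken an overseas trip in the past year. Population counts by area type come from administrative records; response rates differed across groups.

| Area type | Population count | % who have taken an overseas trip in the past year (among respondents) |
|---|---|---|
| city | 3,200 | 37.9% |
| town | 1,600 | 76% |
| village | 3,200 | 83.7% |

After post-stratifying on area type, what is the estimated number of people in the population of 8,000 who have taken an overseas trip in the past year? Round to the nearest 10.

Each cell contributes its population count × the respondent rate:
  city: 3,200 × 37.9% = 1212.8
  town: 1,600 × 76% = 1216
  village: 3,200 × 83.7% = 2678.4
Estimated total = 5107.2 → 5,110.

5,110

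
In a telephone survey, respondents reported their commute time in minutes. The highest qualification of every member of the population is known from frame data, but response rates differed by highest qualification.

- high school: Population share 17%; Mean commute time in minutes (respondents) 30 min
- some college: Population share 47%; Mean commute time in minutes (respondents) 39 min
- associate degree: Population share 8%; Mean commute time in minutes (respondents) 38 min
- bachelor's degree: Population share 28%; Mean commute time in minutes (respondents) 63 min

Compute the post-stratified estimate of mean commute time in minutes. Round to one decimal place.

Weight each group's respondent value by its population share:
  high school: 0.17 × 30 = 5.1
  some college: 0.47 × 39 = 18.33
  associate degree: 0.08 × 38 = 3.04
  bachelor's degree: 0.28 × 63 = 17.64
Post-stratified estimate = 44.11 → 44.1.

44.1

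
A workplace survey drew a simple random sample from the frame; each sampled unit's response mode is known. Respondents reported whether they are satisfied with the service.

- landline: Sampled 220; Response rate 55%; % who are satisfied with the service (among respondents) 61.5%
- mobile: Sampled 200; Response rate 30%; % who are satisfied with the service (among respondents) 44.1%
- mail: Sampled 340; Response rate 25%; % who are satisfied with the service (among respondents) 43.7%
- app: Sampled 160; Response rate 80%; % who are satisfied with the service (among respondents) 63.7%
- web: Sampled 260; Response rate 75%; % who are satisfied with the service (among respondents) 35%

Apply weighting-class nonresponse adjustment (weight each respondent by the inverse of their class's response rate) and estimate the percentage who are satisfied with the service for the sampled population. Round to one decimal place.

47.9%

Inverse-response-rate weighting restores each class to its sampled count, so class totals weight by n_sampled:
  landline: 220 × 61.5 = 13,530
  mobile: 200 × 44.1 = 8820
  mail: 340 × 43.7 = 14858
  app: 160 × 63.7 = 10,192
  web: 260 × 35 = 9100
Adjusted estimate = 56,500 / 1,180 = 47.8814 → 47.9%.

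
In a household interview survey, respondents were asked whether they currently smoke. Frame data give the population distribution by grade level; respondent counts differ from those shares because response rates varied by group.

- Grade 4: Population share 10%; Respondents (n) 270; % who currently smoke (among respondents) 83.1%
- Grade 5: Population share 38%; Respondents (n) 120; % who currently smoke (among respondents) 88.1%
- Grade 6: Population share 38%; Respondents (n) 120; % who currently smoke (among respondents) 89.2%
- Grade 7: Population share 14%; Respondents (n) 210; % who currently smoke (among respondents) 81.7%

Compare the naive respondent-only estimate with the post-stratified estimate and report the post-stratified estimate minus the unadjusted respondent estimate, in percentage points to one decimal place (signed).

Unadjusted (pooled respondent) estimate weights by respondent counts:
  (270/720)×83.1 + (120/720)×88.1 + (120/720)×89.2 + (210/720)×81.7 = 84.5417%
Post-stratified estimate weights by population shares:
  0.1×83.1 + 0.38×88.1 + 0.38×89.2 + 0.14×81.7 = 87.122%
Difference = 87.122 − 84.5417 = 2.5803 pp.

+2.6 percentage points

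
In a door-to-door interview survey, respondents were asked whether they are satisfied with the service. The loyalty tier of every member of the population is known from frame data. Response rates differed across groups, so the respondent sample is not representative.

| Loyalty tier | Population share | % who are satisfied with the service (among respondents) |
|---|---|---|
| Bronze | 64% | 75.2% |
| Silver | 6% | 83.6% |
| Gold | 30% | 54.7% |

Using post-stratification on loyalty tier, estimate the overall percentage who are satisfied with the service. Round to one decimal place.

69.6%

Reweight to the known loyalty tier distribution:
  Bronze: 0.64 × 75.2 = 48.128
  Silver: 0.06 × 83.6 = 5.016
  Gold: 0.3 × 54.7 = 16.41
Post-stratified estimate = 69.554 → 69.6%.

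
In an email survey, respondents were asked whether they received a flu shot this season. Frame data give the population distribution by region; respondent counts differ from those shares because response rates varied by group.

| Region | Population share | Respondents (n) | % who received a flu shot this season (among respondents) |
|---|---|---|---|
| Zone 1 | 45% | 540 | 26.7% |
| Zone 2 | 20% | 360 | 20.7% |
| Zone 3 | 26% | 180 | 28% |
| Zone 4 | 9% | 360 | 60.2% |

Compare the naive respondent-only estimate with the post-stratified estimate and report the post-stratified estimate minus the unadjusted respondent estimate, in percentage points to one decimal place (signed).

Without adjustment, the pooled respondent share is:
  (540/1440)×26.7 + (360/1440)×20.7 + (180/1440)×28 + (360/1440)×60.2 = 33.7375%
Reweighting by population region shares:
  0.45×26.7 + 0.2×20.7 + 0.26×28 + 0.09×60.2 = 28.853%
Difference = 28.853 − 33.7375 = -4.8845 pp.

-4.9 percentage points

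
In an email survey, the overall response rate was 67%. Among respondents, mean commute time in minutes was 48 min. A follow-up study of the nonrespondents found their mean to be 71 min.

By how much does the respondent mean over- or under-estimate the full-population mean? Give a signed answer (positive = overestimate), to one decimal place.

Nonresponse fraction = 1 − 0.67 = 0.33.
Bias = (nonresponse fraction) × (respondent mean − nonrespondent mean)
     = 0.33 × (48 − 71) = 0.33 × -23 = -7.59.

-7.6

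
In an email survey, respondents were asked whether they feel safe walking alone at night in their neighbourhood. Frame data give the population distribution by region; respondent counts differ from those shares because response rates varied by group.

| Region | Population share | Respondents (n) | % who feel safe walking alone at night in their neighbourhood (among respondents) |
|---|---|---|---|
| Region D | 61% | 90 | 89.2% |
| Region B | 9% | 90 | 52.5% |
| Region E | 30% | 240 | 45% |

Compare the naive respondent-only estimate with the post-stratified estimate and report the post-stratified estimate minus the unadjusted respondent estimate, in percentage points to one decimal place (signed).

Without adjustment, the pooled respondent share is:
  (90/420)×89.2 + (90/420)×52.5 + (240/420)×45 = 56.0786%
Reweighting by population region shares:
  0.61×89.2 + 0.09×52.5 + 0.3×45 = 72.637%
Difference = 72.637 − 56.0786 = 16.5584 pp.

+16.6 percentage points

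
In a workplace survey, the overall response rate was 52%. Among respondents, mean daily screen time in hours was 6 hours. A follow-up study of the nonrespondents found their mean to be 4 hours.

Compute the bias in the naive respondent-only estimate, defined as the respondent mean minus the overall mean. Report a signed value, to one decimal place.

+1.0

Nonresponse fraction = 1 − 0.52 = 0.48.
Bias = (nonresponse fraction) × (respondent mean − nonrespondent mean)
     = 0.48 × (6 − 4) = 0.48 × 2 = 0.96.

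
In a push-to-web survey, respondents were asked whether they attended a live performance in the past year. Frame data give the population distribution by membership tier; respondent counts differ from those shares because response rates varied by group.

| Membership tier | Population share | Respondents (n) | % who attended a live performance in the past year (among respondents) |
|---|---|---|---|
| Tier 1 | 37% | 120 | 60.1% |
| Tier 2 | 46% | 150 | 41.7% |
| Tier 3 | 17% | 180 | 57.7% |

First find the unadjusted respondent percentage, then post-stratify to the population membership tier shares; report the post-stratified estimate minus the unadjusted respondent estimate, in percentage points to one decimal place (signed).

-1.8 percentage points

Naive respondent-only estimate (weights = respondent counts):
  (120/450)×60.1 + (150/450)×41.7 + (180/450)×57.7 = 53.0067%
Reweighting by population membership tier shares:
  0.37×60.1 + 0.46×41.7 + 0.17×57.7 = 51.228%
Difference = 51.228 − 53.0067 = -1.7787 pp.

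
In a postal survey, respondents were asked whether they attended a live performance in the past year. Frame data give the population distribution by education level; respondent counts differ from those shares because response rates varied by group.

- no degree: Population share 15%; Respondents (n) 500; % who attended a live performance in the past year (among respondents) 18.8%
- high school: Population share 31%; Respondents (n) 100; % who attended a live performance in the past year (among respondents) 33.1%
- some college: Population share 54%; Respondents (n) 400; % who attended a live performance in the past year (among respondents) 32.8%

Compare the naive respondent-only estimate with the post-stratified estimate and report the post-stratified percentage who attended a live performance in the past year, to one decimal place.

Naive respondent-only estimate (weights = respondent counts):
  (500/1000)×18.8 + (100/1000)×33.1 + (400/1000)×32.8 = 25.83%
Post-stratified estimate weights by population shares:
  0.15×18.8 + 0.31×33.1 + 0.54×32.8 = 30.793%

30.8%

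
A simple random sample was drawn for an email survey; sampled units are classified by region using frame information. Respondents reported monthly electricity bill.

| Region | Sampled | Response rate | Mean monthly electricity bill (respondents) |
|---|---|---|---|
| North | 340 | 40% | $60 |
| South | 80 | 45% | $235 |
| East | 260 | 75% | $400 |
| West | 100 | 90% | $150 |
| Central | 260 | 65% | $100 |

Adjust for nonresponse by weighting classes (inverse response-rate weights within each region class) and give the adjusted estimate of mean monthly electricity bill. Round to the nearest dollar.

Inverse-response-rate weighting restores each class to its sampled count, so class totals weight by n_sampled:
  North: 340 × 60 = 20,400
  South: 80 × 235 = 18,800
  East: 260 × 400 = 104,000
  West: 100 × 150 = 15,000
  Central: 260 × 100 = 26,000
Adjusted estimate = 184,200 / 1,040 = 177.115 → $177.

$177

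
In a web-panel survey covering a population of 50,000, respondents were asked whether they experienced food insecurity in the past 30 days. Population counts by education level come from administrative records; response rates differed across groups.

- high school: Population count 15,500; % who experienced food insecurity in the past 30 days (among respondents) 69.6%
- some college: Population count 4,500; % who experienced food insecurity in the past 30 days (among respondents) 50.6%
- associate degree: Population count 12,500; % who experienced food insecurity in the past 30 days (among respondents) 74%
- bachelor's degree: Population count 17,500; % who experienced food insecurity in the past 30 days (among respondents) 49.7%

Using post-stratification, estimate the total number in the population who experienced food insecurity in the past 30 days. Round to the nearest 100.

31,000

Each cell contributes its population count × the respondent rate:
  high school: 15,500 × 69.6% = 10,788
  some college: 4,500 × 50.6% = 2277
  associate degree: 12,500 × 74% = 9250
  bachelor's degree: 17,500 × 49.7% = 8697.5
Estimated total = 31012.5 → 31,000.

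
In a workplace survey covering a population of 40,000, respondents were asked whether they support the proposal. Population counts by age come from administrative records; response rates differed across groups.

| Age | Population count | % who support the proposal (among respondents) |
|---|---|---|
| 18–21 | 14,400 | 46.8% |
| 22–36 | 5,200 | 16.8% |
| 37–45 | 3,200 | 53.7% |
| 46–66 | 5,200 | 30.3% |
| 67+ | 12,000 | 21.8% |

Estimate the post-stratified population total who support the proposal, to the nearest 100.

Apply each group's respondent rate to its population count:
  18–21: 14,400 × 46.8% = 6739.2
  22–36: 5,200 × 16.8% = 873.6
  37–45: 3,200 × 53.7% = 1718.4
  46–66: 5,200 × 30.3% = 1575.6
  67+: 12,000 × 21.8% = 2616
Estimated total = 13522.8 → 13,500.

13,500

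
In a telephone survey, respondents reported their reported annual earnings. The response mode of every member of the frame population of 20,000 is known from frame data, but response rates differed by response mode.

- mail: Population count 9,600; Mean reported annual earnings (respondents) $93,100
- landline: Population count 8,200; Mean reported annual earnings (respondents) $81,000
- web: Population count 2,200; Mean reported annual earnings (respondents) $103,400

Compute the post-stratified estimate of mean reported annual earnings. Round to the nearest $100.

$89,300

Each cell contributes population-share × respondent value:
  mail: (9,600/20,000) × 93,100 = 44,688
  landline: (8,200/20,000) × 81,000 = 33,210
  web: (2,200/20,000) × 103,400 = 11,374
Post-stratified estimate = 89,272 → $89,300.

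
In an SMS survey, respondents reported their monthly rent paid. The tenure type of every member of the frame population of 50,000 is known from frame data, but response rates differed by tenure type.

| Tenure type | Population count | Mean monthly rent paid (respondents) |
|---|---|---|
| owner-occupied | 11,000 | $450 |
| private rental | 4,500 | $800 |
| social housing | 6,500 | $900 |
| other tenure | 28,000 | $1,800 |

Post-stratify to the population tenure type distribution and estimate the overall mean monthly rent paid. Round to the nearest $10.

Post-stratification weights by population share, not respondent share:
  owner-occupied: (11,000/50,000) × 450 = 99
  private rental: (4,500/50,000) × 800 = 72
  social housing: (6,500/50,000) × 900 = 117
  other tenure: (28,000/50,000) × 1800 = 1008
Post-stratified estimate = 1296 → $1,300.

$1,300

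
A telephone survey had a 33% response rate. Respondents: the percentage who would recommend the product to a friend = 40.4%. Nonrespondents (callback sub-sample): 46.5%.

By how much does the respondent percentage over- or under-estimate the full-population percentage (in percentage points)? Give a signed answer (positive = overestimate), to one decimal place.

-4.1 percentage points

Nonresponse fraction = 1 − 0.33 = 0.67.
Bias = (nonresponse fraction) × (respondent percentage − nonrespondent percentage)
     = 0.67 × (40.4 − 46.5) = 0.67 × -6.1 = -4.087.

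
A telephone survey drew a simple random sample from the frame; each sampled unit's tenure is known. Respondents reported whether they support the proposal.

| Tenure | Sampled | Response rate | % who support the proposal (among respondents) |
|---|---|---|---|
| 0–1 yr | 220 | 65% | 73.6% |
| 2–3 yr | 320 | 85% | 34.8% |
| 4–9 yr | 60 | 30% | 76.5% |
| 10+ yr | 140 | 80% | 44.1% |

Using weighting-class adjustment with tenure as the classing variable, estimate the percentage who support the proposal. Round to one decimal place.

Weighting each respondent by the inverse class response rate inflates each class back to its sampled size, so the class weight is n_sampled:
  0–1 yr: 220 × 73.6 = 16192
  2–3 yr: 320 × 34.8 = 11,136
  4–9 yr: 60 × 76.5 = 4590
  10+ yr: 140 × 44.1 = 6174
Adjusted estimate = 38,092 / 740 = 51.4757 → 51.5%.

51.5%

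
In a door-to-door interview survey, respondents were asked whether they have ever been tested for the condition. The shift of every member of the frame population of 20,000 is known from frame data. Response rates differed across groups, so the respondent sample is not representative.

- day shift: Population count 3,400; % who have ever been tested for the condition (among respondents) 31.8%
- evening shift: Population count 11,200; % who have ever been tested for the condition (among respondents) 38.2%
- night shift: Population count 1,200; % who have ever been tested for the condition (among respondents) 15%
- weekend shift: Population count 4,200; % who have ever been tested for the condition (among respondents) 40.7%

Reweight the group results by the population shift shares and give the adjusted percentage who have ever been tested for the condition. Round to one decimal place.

Post-stratification weights by population share, not respondent share:
  day shift: (3,400/20,000) × 31.8 = 5.406
  evening shift: (11,200/20,000) × 38.2 = 21.392
  night shift: (1,200/20,000) × 15 = 0.9
  weekend shift: (4,200/20,000) × 40.7 = 8.547
Post-stratified estimate = 36.245 → 36.2%.

36.2%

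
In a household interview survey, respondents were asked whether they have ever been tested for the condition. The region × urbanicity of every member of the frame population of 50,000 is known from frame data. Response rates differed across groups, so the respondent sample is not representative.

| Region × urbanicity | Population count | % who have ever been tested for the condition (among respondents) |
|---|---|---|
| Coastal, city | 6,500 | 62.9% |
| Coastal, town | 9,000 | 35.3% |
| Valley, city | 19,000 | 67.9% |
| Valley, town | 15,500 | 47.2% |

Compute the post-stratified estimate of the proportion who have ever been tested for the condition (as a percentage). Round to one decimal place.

Post-stratification weights by population share, not respondent share:
  Coastal, city: (6,500/50,000) × 62.9 = 8.177
  Coastal, town: (9,000/50,000) × 35.3 = 6.354
  Valley, city: (19,000/50,000) × 67.9 = 25.802
  Valley, town: (15,500/50,000) × 47.2 = 14.632
Post-stratified estimate = 54.965 → 55.0%.

55.0%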